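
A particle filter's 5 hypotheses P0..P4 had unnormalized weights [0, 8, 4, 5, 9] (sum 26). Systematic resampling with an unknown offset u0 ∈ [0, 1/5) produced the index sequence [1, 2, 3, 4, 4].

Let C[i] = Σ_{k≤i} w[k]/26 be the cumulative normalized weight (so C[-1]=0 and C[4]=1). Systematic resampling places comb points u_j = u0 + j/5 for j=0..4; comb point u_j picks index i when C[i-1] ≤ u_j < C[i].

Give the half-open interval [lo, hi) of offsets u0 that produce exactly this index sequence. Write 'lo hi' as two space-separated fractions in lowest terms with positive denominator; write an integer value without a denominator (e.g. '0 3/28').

7/65 1/5

C = [0, 4/13, 6/13, 17/26, 1]
j=0 picked index 1: u0 ∈ [0, 4/13)
j=1 picked index 2: u0 ∈ [7/65, 17/65)
j=2 picked index 3: u0 ∈ [4/65, 33/130)
j=3 picked index 4: u0 ∈ [7/130, 2/5)
j=4 picked index 4: u0 ∈ [-19/130, 1/5)
intersection: [7/65, 1/5)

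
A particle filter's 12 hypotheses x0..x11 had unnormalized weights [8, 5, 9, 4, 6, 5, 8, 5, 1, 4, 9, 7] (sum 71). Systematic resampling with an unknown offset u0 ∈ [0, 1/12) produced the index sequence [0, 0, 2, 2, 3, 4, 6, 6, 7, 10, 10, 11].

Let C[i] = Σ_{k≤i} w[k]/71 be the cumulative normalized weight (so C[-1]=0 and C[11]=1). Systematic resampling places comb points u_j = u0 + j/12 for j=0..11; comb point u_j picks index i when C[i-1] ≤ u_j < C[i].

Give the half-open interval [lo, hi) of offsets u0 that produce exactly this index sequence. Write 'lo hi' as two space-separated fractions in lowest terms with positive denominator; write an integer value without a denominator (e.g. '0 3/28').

C = [8/71, 13/71, 22/71, 26/71, 32/71, 37/71, 45/71, 50/71, 51/71, 55/71, 64/71, 1]
j=0 picked index 0: u0 ∈ [0, 8/71)
j=1 picked index 0: u0 ∈ [-1/12, 25/852)
j=2 picked index 2: u0 ∈ [7/426, 61/426)
j=3 picked index 2: u0 ∈ [-19/284, 17/284)
j=4 picked index 3: u0 ∈ [-5/213, 7/213)
j=5 picked index 4: u0 ∈ [-43/852, 29/852)
j=6 picked index 6: u0 ∈ [3/142, 19/142)
j=7 picked index 6: u0 ∈ [-53/852, 43/852)
j=8 picked index 7: u0 ∈ [-7/213, 8/213)
j=9 picked index 10: u0 ∈ [7/284, 43/284)
j=10 picked index 10: u0 ∈ [-25/426, 29/426)
j=11 picked index 11: u0 ∈ [-13/852, 1/12)
intersection: [7/284, 25/852)

7/284 25/852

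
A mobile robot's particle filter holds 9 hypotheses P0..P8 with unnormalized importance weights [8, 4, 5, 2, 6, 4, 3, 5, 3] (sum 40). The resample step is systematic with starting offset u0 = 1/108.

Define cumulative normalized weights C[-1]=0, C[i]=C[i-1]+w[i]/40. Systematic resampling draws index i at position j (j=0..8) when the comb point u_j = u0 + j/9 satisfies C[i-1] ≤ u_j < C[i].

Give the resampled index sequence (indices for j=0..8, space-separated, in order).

C = [1/5, 3/10, 17/40, 19/40, 5/8, 29/40, 4/5, 37/40, 1]
j=0: u_0=1/108 ∈ [0, 1/5) → index 0
j=1: u_1=13/108 ∈ [0, 1/5) → index 0
j=2: u_2=25/108 ∈ [1/5, 3/10) → index 1
j=3: u_3=37/108 ∈ [3/10, 17/40) → index 2
j=4: u_4=49/108 ∈ [17/40, 19/40) → index 3
j=5: u_5=61/108 ∈ [19/40, 5/8) → index 4
j=6: u_6=73/108 ∈ [5/8, 29/40) → index 5
j=7: u_7=85/108 ∈ [29/40, 4/5) → index 6
j=8: u_8=97/108 ∈ [4/5, 37/40) → index 7

0 0 1 2 3 4 5 6 7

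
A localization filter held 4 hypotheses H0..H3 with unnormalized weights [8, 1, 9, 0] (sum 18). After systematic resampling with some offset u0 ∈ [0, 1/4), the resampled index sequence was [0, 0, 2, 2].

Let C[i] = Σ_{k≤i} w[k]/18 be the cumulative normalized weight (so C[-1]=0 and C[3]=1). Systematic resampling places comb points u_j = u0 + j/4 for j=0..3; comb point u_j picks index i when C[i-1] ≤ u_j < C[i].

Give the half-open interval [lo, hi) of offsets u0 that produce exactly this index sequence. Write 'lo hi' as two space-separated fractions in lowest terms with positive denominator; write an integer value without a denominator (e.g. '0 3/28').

C = [4/9, 1/2, 1, 1]
j=0 picked index 0: u0 ∈ [0, 4/9)
j=1 picked index 0: u0 ∈ [-1/4, 7/36)
j=2 picked index 2: u0 ∈ [0, 1/2)
j=3 picked index 2: u0 ∈ [-1/4, 1/4)
intersection: [0, 7/36)

0 7/36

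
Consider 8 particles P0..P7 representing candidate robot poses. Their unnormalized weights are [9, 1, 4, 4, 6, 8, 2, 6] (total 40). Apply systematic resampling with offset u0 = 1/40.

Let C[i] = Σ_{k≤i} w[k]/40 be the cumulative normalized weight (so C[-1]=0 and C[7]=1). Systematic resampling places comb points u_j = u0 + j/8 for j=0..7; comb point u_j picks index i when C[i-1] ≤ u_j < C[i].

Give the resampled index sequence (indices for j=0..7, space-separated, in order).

0 0 2 3 4 5 5 7

C = [9/40, 1/4, 7/20, 9/20, 3/5, 4/5, 17/20, 1]
j=0: u_0=1/40 ∈ [0, 9/40) → index 0
j=1: u_1=3/20 ∈ [0, 9/40) → index 0
j=2: u_2=11/40 ∈ [1/4, 7/20) → index 2
j=3: u_3=2/5 ∈ [7/20, 9/20) → index 3
j=4: u_4=21/40 ∈ [9/20, 3/5) → index 4
j=5: u_5=13/20 ∈ [3/5, 4/5) → index 5
j=6: u_6=31/40 ∈ [3/5, 4/5) → index 5
j=7: u_7=9/10 ∈ [17/20, 1) → index 7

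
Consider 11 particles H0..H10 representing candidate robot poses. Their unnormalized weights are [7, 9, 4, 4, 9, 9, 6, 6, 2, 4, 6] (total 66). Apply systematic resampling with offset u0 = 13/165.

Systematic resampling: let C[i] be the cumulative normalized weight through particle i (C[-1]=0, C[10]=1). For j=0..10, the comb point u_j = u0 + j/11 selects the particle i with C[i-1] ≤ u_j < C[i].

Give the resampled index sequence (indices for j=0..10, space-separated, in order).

C = [7/66, 8/33, 10/33, 4/11, 1/2, 7/11, 8/11, 9/11, 28/33, 10/11, 1]
j=0: u_0=13/165 ∈ [0, 7/66) → index 0
j=1: u_1=28/165 ∈ [7/66, 8/33) → index 1
j=2: u_2=43/165 ∈ [8/33, 10/33) → index 2
j=3: u_3=58/165 ∈ [10/33, 4/11) → index 3
j=4: u_4=73/165 ∈ [4/11, 1/2) → index 4
j=5: u_5=8/15 ∈ [1/2, 7/11) → index 5
j=6: u_6=103/165 ∈ [1/2, 7/11) → index 5
j=7: u_7=118/165 ∈ [7/11, 8/11) → index 6
j=8: u_8=133/165 ∈ [8/11, 9/11) → index 7
j=9: u_9=148/165 ∈ [28/33, 10/11) → index 9
j=10: u_10=163/165 ∈ [10/11, 1) → index 10

0 1 2 3 4 5 5 6 7 9 10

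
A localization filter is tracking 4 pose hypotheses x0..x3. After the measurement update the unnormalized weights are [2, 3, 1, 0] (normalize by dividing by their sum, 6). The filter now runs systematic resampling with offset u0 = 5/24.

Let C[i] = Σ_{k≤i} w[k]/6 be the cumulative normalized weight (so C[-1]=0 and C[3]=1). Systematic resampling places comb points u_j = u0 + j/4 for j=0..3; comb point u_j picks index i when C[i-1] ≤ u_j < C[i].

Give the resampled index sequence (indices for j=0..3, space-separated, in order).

C = [1/3, 5/6, 1, 1]
j=0: u_0=5/24 ∈ [0, 1/3) → index 0
j=1: u_1=11/24 ∈ [1/3, 5/6) → index 1
j=2: u_2=17/24 ∈ [1/3, 5/6) → index 1
j=3: u_3=23/24 ∈ [5/6, 1) → index 2

0 1 1 2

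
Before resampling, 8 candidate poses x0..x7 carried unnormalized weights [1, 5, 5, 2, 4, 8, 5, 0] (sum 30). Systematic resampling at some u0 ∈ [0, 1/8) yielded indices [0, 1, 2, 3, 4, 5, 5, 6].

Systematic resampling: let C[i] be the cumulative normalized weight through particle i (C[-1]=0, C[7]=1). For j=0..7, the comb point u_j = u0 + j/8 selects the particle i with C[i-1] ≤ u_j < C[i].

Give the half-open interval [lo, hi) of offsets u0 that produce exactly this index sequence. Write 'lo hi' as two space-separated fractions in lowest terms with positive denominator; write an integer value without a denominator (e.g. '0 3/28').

C = [1/30, 1/5, 11/30, 13/30, 17/30, 5/6, 1, 1]
j=0 picked index 0: u0 ∈ [0, 1/30)
j=1 picked index 1: u0 ∈ [-11/120, 3/40)
j=2 picked index 2: u0 ∈ [-1/20, 7/60)
j=3 picked index 3: u0 ∈ [-1/120, 7/120)
j=4 picked index 4: u0 ∈ [-1/15, 1/15)
j=5 picked index 5: u0 ∈ [-7/120, 5/24)
j=6 picked index 5: u0 ∈ [-11/60, 1/12)
j=7 picked index 6: u0 ∈ [-1/24, 1/8)
intersection: [0, 1/30)

0 1/30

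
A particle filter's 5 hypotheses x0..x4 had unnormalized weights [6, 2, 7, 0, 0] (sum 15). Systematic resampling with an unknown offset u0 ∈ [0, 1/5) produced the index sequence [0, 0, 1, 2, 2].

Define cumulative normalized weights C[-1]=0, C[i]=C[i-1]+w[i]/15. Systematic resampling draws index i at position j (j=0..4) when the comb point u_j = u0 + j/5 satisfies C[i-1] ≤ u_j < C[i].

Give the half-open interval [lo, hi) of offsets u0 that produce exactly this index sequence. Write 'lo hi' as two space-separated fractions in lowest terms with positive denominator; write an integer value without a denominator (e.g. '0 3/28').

0 2/15

C = [2/5, 8/15, 1, 1, 1]
j=0 picked index 0: u0 ∈ [0, 2/5)
j=1 picked index 0: u0 ∈ [-1/5, 1/5)
j=2 picked index 1: u0 ∈ [0, 2/15)
j=3 picked index 2: u0 ∈ [-1/15, 2/5)
j=4 picked index 2: u0 ∈ [-4/15, 1/5)
intersection: [0, 2/15)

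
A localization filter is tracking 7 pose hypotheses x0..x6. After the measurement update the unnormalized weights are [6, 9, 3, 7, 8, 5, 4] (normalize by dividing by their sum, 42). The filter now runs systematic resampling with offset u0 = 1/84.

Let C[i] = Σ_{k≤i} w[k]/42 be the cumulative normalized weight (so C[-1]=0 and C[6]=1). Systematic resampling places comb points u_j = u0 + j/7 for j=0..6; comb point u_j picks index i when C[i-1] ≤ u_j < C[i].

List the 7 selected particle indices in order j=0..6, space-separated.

C = [1/7, 5/14, 3/7, 25/42, 11/14, 19/21, 1]
j=0: u_0=1/84 ∈ [0, 1/7) → index 0
j=1: u_1=13/84 ∈ [1/7, 5/14) → index 1
j=2: u_2=25/84 ∈ [1/7, 5/14) → index 1
j=3: u_3=37/84 ∈ [3/7, 25/42) → index 3
j=4: u_4=7/12 ∈ [3/7, 25/42) → index 3
j=5: u_5=61/84 ∈ [25/42, 11/14) → index 4
j=6: u_6=73/84 ∈ [11/14, 19/21) → index 5

0 1 1 3 3 4 5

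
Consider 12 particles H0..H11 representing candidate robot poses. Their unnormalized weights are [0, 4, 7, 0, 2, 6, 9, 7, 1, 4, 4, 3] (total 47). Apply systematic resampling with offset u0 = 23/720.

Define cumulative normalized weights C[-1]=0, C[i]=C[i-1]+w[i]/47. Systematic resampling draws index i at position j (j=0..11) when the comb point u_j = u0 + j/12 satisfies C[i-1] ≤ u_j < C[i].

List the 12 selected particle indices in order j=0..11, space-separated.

1 2 2 5 5 6 6 7 7 9 10 11

C = [0, 4/47, 11/47, 11/47, 13/47, 19/47, 28/47, 35/47, 36/47, 40/47, 44/47, 1]
j=0: u_0=23/720 ∈ [0, 4/47) → index 1
j=1: u_1=83/720 ∈ [4/47, 11/47) → index 2
j=2: u_2=143/720 ∈ [4/47, 11/47) → index 2
j=3: u_3=203/720 ∈ [13/47, 19/47) → index 5
j=4: u_4=263/720 ∈ [13/47, 19/47) → index 5
j=5: u_5=323/720 ∈ [19/47, 28/47) → index 6
j=6: u_6=383/720 ∈ [19/47, 28/47) → index 6
j=7: u_7=443/720 ∈ [28/47, 35/47) → index 7
j=8: u_8=503/720 ∈ [28/47, 35/47) → index 7
j=9: u_9=563/720 ∈ [36/47, 40/47) → index 9
j=10: u_10=623/720 ∈ [40/47, 44/47) → index 10
j=11: u_11=683/720 ∈ [44/47, 1) → index 11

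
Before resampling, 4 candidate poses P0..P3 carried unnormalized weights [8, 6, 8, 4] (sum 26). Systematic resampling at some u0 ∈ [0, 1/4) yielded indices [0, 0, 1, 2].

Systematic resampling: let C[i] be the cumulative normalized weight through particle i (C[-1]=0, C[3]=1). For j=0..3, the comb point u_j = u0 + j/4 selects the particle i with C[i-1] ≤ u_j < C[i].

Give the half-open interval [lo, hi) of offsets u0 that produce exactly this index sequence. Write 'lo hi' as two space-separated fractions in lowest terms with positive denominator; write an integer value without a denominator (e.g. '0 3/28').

C = [4/13, 7/13, 11/13, 1]
j=0 picked index 0: u0 ∈ [0, 4/13)
j=1 picked index 0: u0 ∈ [-1/4, 3/52)
j=2 picked index 1: u0 ∈ [-5/26, 1/26)
j=3 picked index 2: u0 ∈ [-11/52, 5/52)
intersection: [0, 1/26)

0 1/26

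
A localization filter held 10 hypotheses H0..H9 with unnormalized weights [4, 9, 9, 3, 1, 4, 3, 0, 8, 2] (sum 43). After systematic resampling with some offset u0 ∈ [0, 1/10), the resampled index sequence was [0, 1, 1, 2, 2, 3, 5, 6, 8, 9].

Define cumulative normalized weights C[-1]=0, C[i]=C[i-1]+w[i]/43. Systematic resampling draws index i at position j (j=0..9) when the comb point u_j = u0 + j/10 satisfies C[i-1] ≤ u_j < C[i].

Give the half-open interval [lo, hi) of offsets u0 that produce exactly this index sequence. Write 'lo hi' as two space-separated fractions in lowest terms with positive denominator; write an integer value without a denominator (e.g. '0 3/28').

23/430 29/430

C = [4/43, 13/43, 22/43, 25/43, 26/43, 30/43, 33/43, 33/43, 41/43, 1]
j=0 picked index 0: u0 ∈ [0, 4/43)
j=1 picked index 1: u0 ∈ [-3/430, 87/430)
j=2 picked index 1: u0 ∈ [-23/215, 22/215)
j=3 picked index 2: u0 ∈ [1/430, 91/430)
j=4 picked index 2: u0 ∈ [-21/215, 24/215)
j=5 picked index 3: u0 ∈ [1/86, 7/86)
j=6 picked index 5: u0 ∈ [1/215, 21/215)
j=7 picked index 6: u0 ∈ [-1/430, 29/430)
j=8 picked index 8: u0 ∈ [-7/215, 33/215)
j=9 picked index 9: u0 ∈ [23/430, 1/10)
intersection: [23/430, 29/430)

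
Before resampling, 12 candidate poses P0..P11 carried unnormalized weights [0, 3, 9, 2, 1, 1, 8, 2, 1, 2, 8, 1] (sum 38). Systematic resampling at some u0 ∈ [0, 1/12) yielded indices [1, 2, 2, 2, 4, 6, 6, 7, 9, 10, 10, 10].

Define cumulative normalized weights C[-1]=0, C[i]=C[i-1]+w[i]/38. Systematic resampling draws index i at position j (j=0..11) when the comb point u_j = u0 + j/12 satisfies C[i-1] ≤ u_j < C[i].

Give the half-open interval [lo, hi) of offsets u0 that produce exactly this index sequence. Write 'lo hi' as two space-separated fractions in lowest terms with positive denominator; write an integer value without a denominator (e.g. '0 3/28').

11/228 13/228

C = [0, 3/38, 6/19, 7/19, 15/38, 8/19, 12/19, 13/19, 27/38, 29/38, 37/38, 1]
j=0 picked index 1: u0 ∈ [0, 3/38)
j=1 picked index 2: u0 ∈ [-1/228, 53/228)
j=2 picked index 2: u0 ∈ [-5/57, 17/114)
j=3 picked index 2: u0 ∈ [-13/76, 5/76)
j=4 picked index 4: u0 ∈ [2/57, 7/114)
j=5 picked index 6: u0 ∈ [1/228, 49/228)
j=6 picked index 6: u0 ∈ [-3/38, 5/38)
j=7 picked index 7: u0 ∈ [11/228, 23/228)
j=8 picked index 9: u0 ∈ [5/114, 11/114)
j=9 picked index 10: u0 ∈ [1/76, 17/76)
j=10 picked index 10: u0 ∈ [-4/57, 8/57)
j=11 picked index 10: u0 ∈ [-35/228, 13/228)
intersection: [11/228, 13/228)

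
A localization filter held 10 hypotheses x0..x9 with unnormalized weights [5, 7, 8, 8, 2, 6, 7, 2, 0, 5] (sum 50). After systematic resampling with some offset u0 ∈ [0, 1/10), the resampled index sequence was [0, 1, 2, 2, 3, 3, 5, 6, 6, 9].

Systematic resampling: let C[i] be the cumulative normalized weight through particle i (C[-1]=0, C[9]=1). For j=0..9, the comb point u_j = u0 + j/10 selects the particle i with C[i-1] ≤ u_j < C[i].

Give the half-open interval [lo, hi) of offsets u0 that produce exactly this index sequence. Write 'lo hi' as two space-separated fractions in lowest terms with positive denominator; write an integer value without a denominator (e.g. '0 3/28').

C = [1/10, 6/25, 2/5, 14/25, 3/5, 18/25, 43/50, 9/10, 9/10, 1]
j=0 picked index 0: u0 ∈ [0, 1/10)
j=1 picked index 1: u0 ∈ [0, 7/50)
j=2 picked index 2: u0 ∈ [1/25, 1/5)
j=3 picked index 2: u0 ∈ [-3/50, 1/10)
j=4 picked index 3: u0 ∈ [0, 4/25)
j=5 picked index 3: u0 ∈ [-1/10, 3/50)
j=6 picked index 5: u0 ∈ [0, 3/25)
j=7 picked index 6: u0 ∈ [1/50, 4/25)
j=8 picked index 6: u0 ∈ [-2/25, 3/50)
j=9 picked index 9: u0 ∈ [0, 1/10)
intersection: [1/25, 3/50)

1/25 3/50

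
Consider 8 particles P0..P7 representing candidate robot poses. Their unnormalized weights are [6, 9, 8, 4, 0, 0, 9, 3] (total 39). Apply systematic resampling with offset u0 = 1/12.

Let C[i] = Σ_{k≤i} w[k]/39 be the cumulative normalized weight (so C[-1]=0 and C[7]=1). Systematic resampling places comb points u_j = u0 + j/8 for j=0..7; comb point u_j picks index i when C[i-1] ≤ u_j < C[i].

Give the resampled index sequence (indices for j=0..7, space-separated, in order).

0 1 1 2 2 6 6 7

C = [2/13, 5/13, 23/39, 9/13, 9/13, 9/13, 12/13, 1]
j=0: u_0=1/12 ∈ [0, 2/13) → index 0
j=1: u_1=5/24 ∈ [2/13, 5/13) → index 1
j=2: u_2=1/3 ∈ [2/13, 5/13) → index 1
j=3: u_3=11/24 ∈ [5/13, 23/39) → index 2
j=4: u_4=7/12 ∈ [5/13, 23/39) → index 2
j=5: u_5=17/24 ∈ [9/13, 12/13) → index 6
j=6: u_6=5/6 ∈ [9/13, 12/13) → index 6
j=7: u_7=23/24 ∈ [12/13, 1) → index 7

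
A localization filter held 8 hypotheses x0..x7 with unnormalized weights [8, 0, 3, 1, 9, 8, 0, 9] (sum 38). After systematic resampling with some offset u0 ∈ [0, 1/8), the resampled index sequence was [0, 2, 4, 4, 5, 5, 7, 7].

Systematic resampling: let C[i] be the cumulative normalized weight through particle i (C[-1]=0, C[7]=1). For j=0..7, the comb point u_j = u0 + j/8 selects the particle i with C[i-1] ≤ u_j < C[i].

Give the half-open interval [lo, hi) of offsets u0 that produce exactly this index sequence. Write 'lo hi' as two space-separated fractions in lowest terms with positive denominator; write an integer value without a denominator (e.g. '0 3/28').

C = [4/19, 4/19, 11/38, 6/19, 21/38, 29/38, 29/38, 1]
j=0 picked index 0: u0 ∈ [0, 4/19)
j=1 picked index 2: u0 ∈ [13/152, 25/152)
j=2 picked index 4: u0 ∈ [5/76, 23/76)
j=3 picked index 4: u0 ∈ [-9/152, 27/152)
j=4 picked index 5: u0 ∈ [1/19, 5/19)
j=5 picked index 5: u0 ∈ [-11/152, 21/152)
j=6 picked index 7: u0 ∈ [1/76, 1/4)
j=7 picked index 7: u0 ∈ [-17/152, 1/8)
intersection: [13/152, 1/8)

13/152 1/8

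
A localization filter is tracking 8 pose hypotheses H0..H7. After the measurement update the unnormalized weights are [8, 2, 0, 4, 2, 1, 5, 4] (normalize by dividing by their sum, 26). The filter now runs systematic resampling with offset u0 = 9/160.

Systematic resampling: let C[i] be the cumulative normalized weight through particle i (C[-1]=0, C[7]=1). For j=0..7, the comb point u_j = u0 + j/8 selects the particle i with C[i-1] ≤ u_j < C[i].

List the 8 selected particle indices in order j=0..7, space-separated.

0 0 0 3 4 6 6 7

C = [4/13, 5/13, 5/13, 7/13, 8/13, 17/26, 11/13, 1]
j=0: u_0=9/160 ∈ [0, 4/13) → index 0
j=1: u_1=29/160 ∈ [0, 4/13) → index 0
j=2: u_2=49/160 ∈ [0, 4/13) → index 0
j=3: u_3=69/160 ∈ [5/13, 7/13) → index 3
j=4: u_4=89/160 ∈ [7/13, 8/13) → index 4
j=5: u_5=109/160 ∈ [17/26, 11/13) → index 6
j=6: u_6=129/160 ∈ [17/26, 11/13) → index 6
j=7: u_7=149/160 ∈ [11/13, 1) → index 7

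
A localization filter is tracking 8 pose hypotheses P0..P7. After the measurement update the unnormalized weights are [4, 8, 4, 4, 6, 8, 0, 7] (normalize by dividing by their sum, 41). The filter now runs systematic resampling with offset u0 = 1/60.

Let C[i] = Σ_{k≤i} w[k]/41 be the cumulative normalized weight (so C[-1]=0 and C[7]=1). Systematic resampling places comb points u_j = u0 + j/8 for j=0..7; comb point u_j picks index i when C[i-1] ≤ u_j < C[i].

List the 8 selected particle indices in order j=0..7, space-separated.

0 1 1 3 4 5 5 7

C = [4/41, 12/41, 16/41, 20/41, 26/41, 34/41, 34/41, 1]
j=0: u_0=1/60 ∈ [0, 4/41) → index 0
j=1: u_1=17/120 ∈ [4/41, 12/41) → index 1
j=2: u_2=4/15 ∈ [4/41, 12/41) → index 1
j=3: u_3=47/120 ∈ [16/41, 20/41) → index 3
j=4: u_4=31/60 ∈ [20/41, 26/41) → index 4
j=5: u_5=77/120 ∈ [26/41, 34/41) → index 5
j=6: u_6=23/30 ∈ [26/41, 34/41) → index 5
j=7: u_7=107/120 ∈ [34/41, 1) → index 7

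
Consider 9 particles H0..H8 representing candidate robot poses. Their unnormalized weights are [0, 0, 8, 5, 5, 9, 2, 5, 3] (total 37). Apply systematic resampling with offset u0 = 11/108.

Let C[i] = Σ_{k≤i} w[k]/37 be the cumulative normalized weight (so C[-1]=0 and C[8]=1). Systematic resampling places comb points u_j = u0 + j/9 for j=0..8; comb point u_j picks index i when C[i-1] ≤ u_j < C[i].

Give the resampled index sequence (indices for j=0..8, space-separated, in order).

2 2 3 4 5 5 6 7 8

C = [0, 0, 8/37, 13/37, 18/37, 27/37, 29/37, 34/37, 1]
j=0: u_0=11/108 ∈ [0, 8/37) → index 2
j=1: u_1=23/108 ∈ [0, 8/37) → index 2
j=2: u_2=35/108 ∈ [8/37, 13/37) → index 3
j=3: u_3=47/108 ∈ [13/37, 18/37) → index 4
j=4: u_4=59/108 ∈ [18/37, 27/37) → index 5
j=5: u_5=71/108 ∈ [18/37, 27/37) → index 5
j=6: u_6=83/108 ∈ [27/37, 29/37) → index 6
j=7: u_7=95/108 ∈ [29/37, 34/37) → index 7
j=8: u_8=107/108 ∈ [34/37, 1) → index 8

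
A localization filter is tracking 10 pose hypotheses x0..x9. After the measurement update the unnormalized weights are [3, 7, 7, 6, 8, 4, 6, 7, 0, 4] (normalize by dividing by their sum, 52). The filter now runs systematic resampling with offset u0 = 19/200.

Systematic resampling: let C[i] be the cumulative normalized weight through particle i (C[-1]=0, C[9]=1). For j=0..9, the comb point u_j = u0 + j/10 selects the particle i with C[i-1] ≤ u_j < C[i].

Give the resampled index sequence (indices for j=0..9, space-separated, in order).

1 2 2 3 4 4 6 7 7 9

C = [3/52, 5/26, 17/52, 23/52, 31/52, 35/52, 41/52, 12/13, 12/13, 1]
j=0: u_0=19/200 ∈ [3/52, 5/26) → index 1
j=1: u_1=39/200 ∈ [5/26, 17/52) → index 2
j=2: u_2=59/200 ∈ [5/26, 17/52) → index 2
j=3: u_3=79/200 ∈ [17/52, 23/52) → index 3
j=4: u_4=99/200 ∈ [23/52, 31/52) → index 4
j=5: u_5=119/200 ∈ [23/52, 31/52) → index 4
j=6: u_6=139/200 ∈ [35/52, 41/52) → index 6
j=7: u_7=159/200 ∈ [41/52, 12/13) → index 7
j=8: u_8=179/200 ∈ [41/52, 12/13) → index 7
j=9: u_9=199/200 ∈ [12/13, 1) → index 9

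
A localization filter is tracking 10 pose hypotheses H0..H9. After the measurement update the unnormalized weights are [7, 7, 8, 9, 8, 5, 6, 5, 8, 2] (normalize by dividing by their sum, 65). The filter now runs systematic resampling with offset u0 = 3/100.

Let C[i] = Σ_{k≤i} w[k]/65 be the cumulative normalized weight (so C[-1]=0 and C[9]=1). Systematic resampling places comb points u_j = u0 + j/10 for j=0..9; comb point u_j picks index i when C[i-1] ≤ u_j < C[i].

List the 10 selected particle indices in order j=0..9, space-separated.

0 1 2 2 3 4 5 6 7 8

C = [7/65, 14/65, 22/65, 31/65, 3/5, 44/65, 10/13, 11/13, 63/65, 1]
j=0: u_0=3/100 ∈ [0, 7/65) → index 0
j=1: u_1=13/100 ∈ [7/65, 14/65) → index 1
j=2: u_2=23/100 ∈ [14/65, 22/65) → index 2
j=3: u_3=33/100 ∈ [14/65, 22/65) → index 2
j=4: u_4=43/100 ∈ [22/65, 31/65) → index 3
j=5: u_5=53/100 ∈ [31/65, 3/5) → index 4
j=6: u_6=63/100 ∈ [3/5, 44/65) → index 5
j=7: u_7=73/100 ∈ [44/65, 10/13) → index 6
j=8: u_8=83/100 ∈ [10/13, 11/13) → index 7
j=9: u_9=93/100 ∈ [11/13, 63/65) → index 8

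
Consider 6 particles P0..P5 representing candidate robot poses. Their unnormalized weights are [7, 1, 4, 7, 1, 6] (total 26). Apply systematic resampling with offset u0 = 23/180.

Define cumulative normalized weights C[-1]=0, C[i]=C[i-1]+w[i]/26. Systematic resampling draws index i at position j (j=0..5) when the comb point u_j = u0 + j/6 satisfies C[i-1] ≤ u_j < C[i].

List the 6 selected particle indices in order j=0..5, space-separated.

C = [7/26, 4/13, 6/13, 19/26, 10/13, 1]
j=0: u_0=23/180 ∈ [0, 7/26) → index 0
j=1: u_1=53/180 ∈ [7/26, 4/13) → index 1
j=2: u_2=83/180 ∈ [4/13, 6/13) → index 2
j=3: u_3=113/180 ∈ [6/13, 19/26) → index 3
j=4: u_4=143/180 ∈ [10/13, 1) → index 5
j=5: u_5=173/180 ∈ [10/13, 1) → index 5

0 1 2 3 5 5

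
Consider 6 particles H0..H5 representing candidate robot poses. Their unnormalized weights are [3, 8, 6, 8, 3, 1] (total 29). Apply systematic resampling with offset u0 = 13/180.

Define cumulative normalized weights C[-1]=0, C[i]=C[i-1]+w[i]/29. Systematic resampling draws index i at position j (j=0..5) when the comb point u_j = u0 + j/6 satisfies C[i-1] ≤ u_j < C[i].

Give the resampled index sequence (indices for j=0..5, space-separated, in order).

C = [3/29, 11/29, 17/29, 25/29, 28/29, 1]
j=0: u_0=13/180 ∈ [0, 3/29) → index 0
j=1: u_1=43/180 ∈ [3/29, 11/29) → index 1
j=2: u_2=73/180 ∈ [11/29, 17/29) → index 2
j=3: u_3=103/180 ∈ [11/29, 17/29) → index 2
j=4: u_4=133/180 ∈ [17/29, 25/29) → index 3
j=5: u_5=163/180 ∈ [25/29, 28/29) → index 4

0 1 2 2 3 4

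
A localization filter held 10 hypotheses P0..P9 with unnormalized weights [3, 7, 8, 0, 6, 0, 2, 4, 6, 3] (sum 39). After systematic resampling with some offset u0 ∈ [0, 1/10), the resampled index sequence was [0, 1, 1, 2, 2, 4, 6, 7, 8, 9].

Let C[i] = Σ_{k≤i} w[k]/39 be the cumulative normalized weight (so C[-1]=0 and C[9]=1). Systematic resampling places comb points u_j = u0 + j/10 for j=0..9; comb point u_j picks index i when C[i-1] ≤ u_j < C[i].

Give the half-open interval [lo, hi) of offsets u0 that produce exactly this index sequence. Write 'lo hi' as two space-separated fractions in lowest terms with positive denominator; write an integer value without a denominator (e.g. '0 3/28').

3/130 11/195

C = [1/13, 10/39, 6/13, 6/13, 8/13, 8/13, 2/3, 10/13, 12/13, 1]
j=0 picked index 0: u0 ∈ [0, 1/13)
j=1 picked index 1: u0 ∈ [-3/130, 61/390)
j=2 picked index 1: u0 ∈ [-8/65, 11/195)
j=3 picked index 2: u0 ∈ [-17/390, 21/130)
j=4 picked index 2: u0 ∈ [-28/195, 4/65)
j=5 picked index 4: u0 ∈ [-1/26, 3/26)
j=6 picked index 6: u0 ∈ [1/65, 1/15)
j=7 picked index 7: u0 ∈ [-1/30, 9/130)
j=8 picked index 8: u0 ∈ [-2/65, 8/65)
j=9 picked index 9: u0 ∈ [3/130, 1/10)
intersection: [3/130, 11/195)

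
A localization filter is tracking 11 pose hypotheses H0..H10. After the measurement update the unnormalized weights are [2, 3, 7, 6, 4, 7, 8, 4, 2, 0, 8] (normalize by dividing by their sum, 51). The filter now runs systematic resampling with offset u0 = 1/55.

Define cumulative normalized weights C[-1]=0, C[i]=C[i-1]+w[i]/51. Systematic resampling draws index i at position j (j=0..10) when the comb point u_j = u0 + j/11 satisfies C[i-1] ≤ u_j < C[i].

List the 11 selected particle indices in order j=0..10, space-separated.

0 2 2 3 4 5 5 6 7 8 10

C = [2/51, 5/51, 4/17, 6/17, 22/51, 29/51, 37/51, 41/51, 43/51, 43/51, 1]
j=0: u_0=1/55 ∈ [0, 2/51) → index 0
j=1: u_1=6/55 ∈ [5/51, 4/17) → index 2
j=2: u_2=1/5 ∈ [5/51, 4/17) → index 2
j=3: u_3=16/55 ∈ [4/17, 6/17) → index 3
j=4: u_4=21/55 ∈ [6/17, 22/51) → index 4
j=5: u_5=26/55 ∈ [22/51, 29/51) → index 5
j=6: u_6=31/55 ∈ [22/51, 29/51) → index 5
j=7: u_7=36/55 ∈ [29/51, 37/51) → index 6
j=8: u_8=41/55 ∈ [37/51, 41/51) → index 7
j=9: u_9=46/55 ∈ [41/51, 43/51) → index 8
j=10: u_10=51/55 ∈ [43/51, 1) → index 10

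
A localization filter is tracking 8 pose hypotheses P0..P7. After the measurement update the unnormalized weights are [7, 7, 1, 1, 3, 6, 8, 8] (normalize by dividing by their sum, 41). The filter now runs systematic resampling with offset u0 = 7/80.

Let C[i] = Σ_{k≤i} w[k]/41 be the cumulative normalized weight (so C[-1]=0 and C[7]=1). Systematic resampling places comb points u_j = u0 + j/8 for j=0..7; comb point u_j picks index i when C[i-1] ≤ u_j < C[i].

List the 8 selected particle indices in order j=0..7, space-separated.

C = [7/41, 14/41, 15/41, 16/41, 19/41, 25/41, 33/41, 1]
j=0: u_0=7/80 ∈ [0, 7/41) → index 0
j=1: u_1=17/80 ∈ [7/41, 14/41) → index 1
j=2: u_2=27/80 ∈ [7/41, 14/41) → index 1
j=3: u_3=37/80 ∈ [16/41, 19/41) → index 4
j=4: u_4=47/80 ∈ [19/41, 25/41) → index 5
j=5: u_5=57/80 ∈ [25/41, 33/41) → index 6
j=6: u_6=67/80 ∈ [33/41, 1) → index 7
j=7: u_7=77/80 ∈ [33/41, 1) → index 7

0 1 1 4 5 6 7 7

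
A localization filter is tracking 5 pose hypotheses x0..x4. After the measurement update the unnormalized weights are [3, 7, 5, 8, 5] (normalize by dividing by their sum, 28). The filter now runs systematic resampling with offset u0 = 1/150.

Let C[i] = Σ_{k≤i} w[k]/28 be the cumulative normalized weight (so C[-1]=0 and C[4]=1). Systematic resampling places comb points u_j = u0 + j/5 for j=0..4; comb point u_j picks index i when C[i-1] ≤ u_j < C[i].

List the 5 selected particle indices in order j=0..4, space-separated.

0 1 2 3 3

C = [3/28, 5/14, 15/28, 23/28, 1]
j=0: u_0=1/150 ∈ [0, 3/28) → index 0
j=1: u_1=31/150 ∈ [3/28, 5/14) → index 1
j=2: u_2=61/150 ∈ [5/14, 15/28) → index 2
j=3: u_3=91/150 ∈ [15/28, 23/28) → index 3
j=4: u_4=121/150 ∈ [15/28, 23/28) → index 3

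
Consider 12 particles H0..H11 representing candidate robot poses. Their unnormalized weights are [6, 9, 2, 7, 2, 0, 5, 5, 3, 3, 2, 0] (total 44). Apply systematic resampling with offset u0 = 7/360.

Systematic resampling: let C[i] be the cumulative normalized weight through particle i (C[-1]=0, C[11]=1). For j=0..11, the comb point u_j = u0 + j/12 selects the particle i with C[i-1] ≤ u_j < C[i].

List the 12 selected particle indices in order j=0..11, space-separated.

0 0 1 1 2 3 3 6 6 7 8 9

C = [3/22, 15/44, 17/44, 6/11, 13/22, 13/22, 31/44, 9/11, 39/44, 21/22, 1, 1]
j=0: u_0=7/360 ∈ [0, 3/22) → index 0
j=1: u_1=37/360 ∈ [0, 3/22) → index 0
j=2: u_2=67/360 ∈ [3/22, 15/44) → index 1
j=3: u_3=97/360 ∈ [3/22, 15/44) → index 1
j=4: u_4=127/360 ∈ [15/44, 17/44) → index 2
j=5: u_5=157/360 ∈ [17/44, 6/11) → index 3
j=6: u_6=187/360 ∈ [17/44, 6/11) → index 3
j=7: u_7=217/360 ∈ [13/22, 31/44) → index 6
j=8: u_8=247/360 ∈ [13/22, 31/44) → index 6
j=9: u_9=277/360 ∈ [31/44, 9/11) → index 7
j=10: u_10=307/360 ∈ [9/11, 39/44) → index 8
j=11: u_11=337/360 ∈ [39/44, 21/22) → index 9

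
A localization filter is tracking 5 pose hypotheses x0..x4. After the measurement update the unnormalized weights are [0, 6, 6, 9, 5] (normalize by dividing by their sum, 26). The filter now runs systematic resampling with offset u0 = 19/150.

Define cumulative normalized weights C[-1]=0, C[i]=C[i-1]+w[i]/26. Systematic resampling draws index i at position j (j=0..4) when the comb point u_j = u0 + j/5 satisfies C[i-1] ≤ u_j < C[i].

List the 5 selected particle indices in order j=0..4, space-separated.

1 2 3 3 4

C = [0, 3/13, 6/13, 21/26, 1]
j=0: u_0=19/150 ∈ [0, 3/13) → index 1
j=1: u_1=49/150 ∈ [3/13, 6/13) → index 2
j=2: u_2=79/150 ∈ [6/13, 21/26) → index 3
j=3: u_3=109/150 ∈ [6/13, 21/26) → index 3
j=4: u_4=139/150 ∈ [21/26, 1) → index 4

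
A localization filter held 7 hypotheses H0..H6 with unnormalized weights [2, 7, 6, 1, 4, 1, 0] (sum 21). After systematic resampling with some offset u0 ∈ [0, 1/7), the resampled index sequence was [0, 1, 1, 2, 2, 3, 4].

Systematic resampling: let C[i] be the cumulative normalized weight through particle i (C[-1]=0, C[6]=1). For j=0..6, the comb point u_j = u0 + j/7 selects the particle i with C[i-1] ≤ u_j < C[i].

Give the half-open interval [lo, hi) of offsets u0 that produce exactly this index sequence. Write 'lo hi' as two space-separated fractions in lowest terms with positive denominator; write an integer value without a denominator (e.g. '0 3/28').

0 1/21

C = [2/21, 3/7, 5/7, 16/21, 20/21, 1, 1]
j=0 picked index 0: u0 ∈ [0, 2/21)
j=1 picked index 1: u0 ∈ [-1/21, 2/7)
j=2 picked index 1: u0 ∈ [-4/21, 1/7)
j=3 picked index 2: u0 ∈ [0, 2/7)
j=4 picked index 2: u0 ∈ [-1/7, 1/7)
j=5 picked index 3: u0 ∈ [0, 1/21)
j=6 picked index 4: u0 ∈ [-2/21, 2/21)
intersection: [0, 1/21)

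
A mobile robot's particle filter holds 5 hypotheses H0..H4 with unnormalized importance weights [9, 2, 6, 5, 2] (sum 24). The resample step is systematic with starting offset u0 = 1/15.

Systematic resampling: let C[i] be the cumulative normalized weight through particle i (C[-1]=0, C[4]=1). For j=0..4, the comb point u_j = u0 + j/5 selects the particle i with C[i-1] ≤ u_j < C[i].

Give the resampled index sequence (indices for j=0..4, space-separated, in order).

C = [3/8, 11/24, 17/24, 11/12, 1]
j=0: u_0=1/15 ∈ [0, 3/8) → index 0
j=1: u_1=4/15 ∈ [0, 3/8) → index 0
j=2: u_2=7/15 ∈ [11/24, 17/24) → index 2
j=3: u_3=2/3 ∈ [11/24, 17/24) → index 2
j=4: u_4=13/15 ∈ [17/24, 11/12) → index 3

0 0 2 2 3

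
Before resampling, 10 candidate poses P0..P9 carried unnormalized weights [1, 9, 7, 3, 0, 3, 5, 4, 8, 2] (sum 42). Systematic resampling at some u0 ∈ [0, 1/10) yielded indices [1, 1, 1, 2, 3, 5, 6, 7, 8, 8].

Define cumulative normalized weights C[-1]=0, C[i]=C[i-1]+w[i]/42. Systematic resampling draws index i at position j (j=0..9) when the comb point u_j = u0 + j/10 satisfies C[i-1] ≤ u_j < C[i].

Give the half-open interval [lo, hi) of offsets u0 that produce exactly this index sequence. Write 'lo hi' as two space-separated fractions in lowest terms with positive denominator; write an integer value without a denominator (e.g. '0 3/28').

C = [1/42, 5/21, 17/42, 10/21, 10/21, 23/42, 2/3, 16/21, 20/21, 1]
j=0 picked index 1: u0 ∈ [1/42, 5/21)
j=1 picked index 1: u0 ∈ [-8/105, 29/210)
j=2 picked index 1: u0 ∈ [-37/210, 4/105)
j=3 picked index 2: u0 ∈ [-13/210, 11/105)
j=4 picked index 3: u0 ∈ [1/210, 8/105)
j=5 picked index 5: u0 ∈ [-1/42, 1/21)
j=6 picked index 6: u0 ∈ [-11/210, 1/15)
j=7 picked index 7: u0 ∈ [-1/30, 13/210)
j=8 picked index 8: u0 ∈ [-4/105, 16/105)
j=9 picked index 8: u0 ∈ [-29/210, 11/210)
intersection: [1/42, 4/105)

1/42 4/105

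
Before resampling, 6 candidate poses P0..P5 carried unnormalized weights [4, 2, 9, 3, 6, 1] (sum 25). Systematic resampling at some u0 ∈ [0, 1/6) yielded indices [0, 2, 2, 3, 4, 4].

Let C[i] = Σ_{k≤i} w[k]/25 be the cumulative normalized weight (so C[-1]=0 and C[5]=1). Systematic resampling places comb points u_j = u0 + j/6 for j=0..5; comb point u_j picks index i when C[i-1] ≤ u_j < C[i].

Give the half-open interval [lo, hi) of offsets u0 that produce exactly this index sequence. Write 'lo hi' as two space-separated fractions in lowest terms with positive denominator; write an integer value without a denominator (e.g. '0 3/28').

1/10 19/150

C = [4/25, 6/25, 3/5, 18/25, 24/25, 1]
j=0 picked index 0: u0 ∈ [0, 4/25)
j=1 picked index 2: u0 ∈ [11/150, 13/30)
j=2 picked index 2: u0 ∈ [-7/75, 4/15)
j=3 picked index 3: u0 ∈ [1/10, 11/50)
j=4 picked index 4: u0 ∈ [4/75, 22/75)
j=5 picked index 4: u0 ∈ [-17/150, 19/150)
intersection: [1/10, 19/150)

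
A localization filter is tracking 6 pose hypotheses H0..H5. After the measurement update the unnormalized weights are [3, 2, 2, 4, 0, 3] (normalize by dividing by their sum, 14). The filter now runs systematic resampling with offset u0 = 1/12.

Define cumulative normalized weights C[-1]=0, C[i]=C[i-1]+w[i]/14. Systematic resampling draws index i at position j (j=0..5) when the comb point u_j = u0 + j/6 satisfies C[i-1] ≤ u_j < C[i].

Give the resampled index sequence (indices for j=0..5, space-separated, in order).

0 1 2 3 3 5

C = [3/14, 5/14, 1/2, 11/14, 11/14, 1]
j=0: u_0=1/12 ∈ [0, 3/14) → index 0
j=1: u_1=1/4 ∈ [3/14, 5/14) → index 1
j=2: u_2=5/12 ∈ [5/14, 1/2) → index 2
j=3: u_3=7/12 ∈ [1/2, 11/14) → index 3
j=4: u_4=3/4 ∈ [1/2, 11/14) → index 3
j=5: u_5=11/12 ∈ [11/14, 1) → index 5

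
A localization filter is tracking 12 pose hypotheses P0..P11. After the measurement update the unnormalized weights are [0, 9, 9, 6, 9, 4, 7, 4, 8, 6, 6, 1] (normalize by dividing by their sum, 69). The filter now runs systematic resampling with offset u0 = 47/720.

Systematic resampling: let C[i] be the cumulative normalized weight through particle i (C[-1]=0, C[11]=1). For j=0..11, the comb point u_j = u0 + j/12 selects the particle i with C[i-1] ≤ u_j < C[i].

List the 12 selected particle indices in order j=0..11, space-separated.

C = [0, 3/23, 6/23, 8/23, 11/23, 37/69, 44/69, 16/23, 56/69, 62/69, 68/69, 1]
j=0: u_0=47/720 ∈ [0, 3/23) → index 1
j=1: u_1=107/720 ∈ [3/23, 6/23) → index 2
j=2: u_2=167/720 ∈ [3/23, 6/23) → index 2
j=3: u_3=227/720 ∈ [6/23, 8/23) → index 3
j=4: u_4=287/720 ∈ [8/23, 11/23) → index 4
j=5: u_5=347/720 ∈ [11/23, 37/69) → index 5
j=6: u_6=407/720 ∈ [37/69, 44/69) → index 6
j=7: u_7=467/720 ∈ [44/69, 16/23) → index 7
j=8: u_8=527/720 ∈ [16/23, 56/69) → index 8
j=9: u_9=587/720 ∈ [56/69, 62/69) → index 9
j=10: u_10=647/720 ∈ [62/69, 68/69) → index 10
j=11: u_11=707/720 ∈ [62/69, 68/69) → index 10

1 2 2 3 4 5 6 7 8 9 10 10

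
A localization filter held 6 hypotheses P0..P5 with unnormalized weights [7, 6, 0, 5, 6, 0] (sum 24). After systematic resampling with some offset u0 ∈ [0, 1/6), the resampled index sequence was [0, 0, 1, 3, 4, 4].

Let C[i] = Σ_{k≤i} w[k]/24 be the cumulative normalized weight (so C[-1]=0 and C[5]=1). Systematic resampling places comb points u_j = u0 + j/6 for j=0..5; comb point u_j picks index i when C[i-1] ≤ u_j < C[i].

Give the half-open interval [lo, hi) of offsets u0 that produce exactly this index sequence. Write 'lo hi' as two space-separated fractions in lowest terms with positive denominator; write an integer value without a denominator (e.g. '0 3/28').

C = [7/24, 13/24, 13/24, 3/4, 1, 1]
j=0 picked index 0: u0 ∈ [0, 7/24)
j=1 picked index 0: u0 ∈ [-1/6, 1/8)
j=2 picked index 1: u0 ∈ [-1/24, 5/24)
j=3 picked index 3: u0 ∈ [1/24, 1/4)
j=4 picked index 4: u0 ∈ [1/12, 1/3)
j=5 picked index 4: u0 ∈ [-1/12, 1/6)
intersection: [1/12, 1/8)

1/12 1/8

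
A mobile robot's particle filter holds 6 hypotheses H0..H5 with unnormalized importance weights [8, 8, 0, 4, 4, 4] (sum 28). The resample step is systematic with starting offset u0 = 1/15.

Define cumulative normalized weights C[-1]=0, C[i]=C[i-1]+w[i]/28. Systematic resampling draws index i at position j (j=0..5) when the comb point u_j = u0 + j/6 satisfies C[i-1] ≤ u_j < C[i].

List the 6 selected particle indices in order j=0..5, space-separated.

C = [2/7, 4/7, 4/7, 5/7, 6/7, 1]
j=0: u_0=1/15 ∈ [0, 2/7) → index 0
j=1: u_1=7/30 ∈ [0, 2/7) → index 0
j=2: u_2=2/5 ∈ [2/7, 4/7) → index 1
j=3: u_3=17/30 ∈ [2/7, 4/7) → index 1
j=4: u_4=11/15 ∈ [5/7, 6/7) → index 4
j=5: u_5=9/10 ∈ [6/7, 1) → index 5

0 0 1 1 4 5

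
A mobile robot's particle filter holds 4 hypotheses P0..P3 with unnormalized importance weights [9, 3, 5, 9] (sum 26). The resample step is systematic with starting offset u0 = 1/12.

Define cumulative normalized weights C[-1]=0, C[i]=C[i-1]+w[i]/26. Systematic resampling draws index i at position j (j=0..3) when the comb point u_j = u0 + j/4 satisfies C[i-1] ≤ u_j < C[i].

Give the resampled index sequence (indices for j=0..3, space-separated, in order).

C = [9/26, 6/13, 17/26, 1]
j=0: u_0=1/12 ∈ [0, 9/26) → index 0
j=1: u_1=1/3 ∈ [0, 9/26) → index 0
j=2: u_2=7/12 ∈ [6/13, 17/26) → index 2
j=3: u_3=5/6 ∈ [17/26, 1) → index 3

0 0 2 3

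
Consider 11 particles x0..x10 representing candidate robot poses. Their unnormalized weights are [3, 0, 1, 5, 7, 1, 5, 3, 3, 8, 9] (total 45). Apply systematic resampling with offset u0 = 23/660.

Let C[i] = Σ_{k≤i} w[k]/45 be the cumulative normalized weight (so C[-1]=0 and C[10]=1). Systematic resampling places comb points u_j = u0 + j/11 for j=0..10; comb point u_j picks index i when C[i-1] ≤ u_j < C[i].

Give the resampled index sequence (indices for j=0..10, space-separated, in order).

0 3 4 4 6 7 8 9 9 10 10

C = [1/15, 1/15, 4/45, 1/5, 16/45, 17/45, 22/45, 5/9, 28/45, 4/5, 1]
j=0: u_0=23/660 ∈ [0, 1/15) → index 0
j=1: u_1=83/660 ∈ [4/45, 1/5) → index 3
j=2: u_2=13/60 ∈ [1/5, 16/45) → index 4
j=3: u_3=203/660 ∈ [1/5, 16/45) → index 4
j=4: u_4=263/660 ∈ [17/45, 22/45) → index 6
j=5: u_5=323/660 ∈ [22/45, 5/9) → index 7
j=6: u_6=383/660 ∈ [5/9, 28/45) → index 8
j=7: u_7=443/660 ∈ [28/45, 4/5) → index 9
j=8: u_8=503/660 ∈ [28/45, 4/5) → index 9
j=9: u_9=563/660 ∈ [4/5, 1) → index 10
j=10: u_10=623/660 ∈ [4/5, 1) → index 10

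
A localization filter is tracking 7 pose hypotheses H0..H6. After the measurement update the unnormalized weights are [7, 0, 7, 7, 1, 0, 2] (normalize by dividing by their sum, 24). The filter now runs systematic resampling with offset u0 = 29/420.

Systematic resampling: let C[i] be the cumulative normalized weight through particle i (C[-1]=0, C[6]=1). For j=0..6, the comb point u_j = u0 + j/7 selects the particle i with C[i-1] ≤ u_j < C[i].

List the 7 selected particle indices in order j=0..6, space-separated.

0 0 2 2 3 3 6

C = [7/24, 7/24, 7/12, 7/8, 11/12, 11/12, 1]
j=0: u_0=29/420 ∈ [0, 7/24) → index 0
j=1: u_1=89/420 ∈ [0, 7/24) → index 0
j=2: u_2=149/420 ∈ [7/24, 7/12) → index 2
j=3: u_3=209/420 ∈ [7/24, 7/12) → index 2
j=4: u_4=269/420 ∈ [7/12, 7/8) → index 3
j=5: u_5=47/60 ∈ [7/12, 7/8) → index 3
j=6: u_6=389/420 ∈ [11/12, 1) → index 6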